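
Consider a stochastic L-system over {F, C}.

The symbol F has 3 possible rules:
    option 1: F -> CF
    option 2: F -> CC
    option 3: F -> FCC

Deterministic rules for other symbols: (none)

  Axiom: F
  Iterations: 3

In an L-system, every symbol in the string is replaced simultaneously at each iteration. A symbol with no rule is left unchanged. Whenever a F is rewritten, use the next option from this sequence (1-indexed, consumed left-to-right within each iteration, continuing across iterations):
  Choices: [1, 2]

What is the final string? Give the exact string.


Step 0: F
Step 1: CF  (used choices [1])
Step 2: CCC  (used choices [2])
Step 3: CCC  (used choices [])

Answer: CCC


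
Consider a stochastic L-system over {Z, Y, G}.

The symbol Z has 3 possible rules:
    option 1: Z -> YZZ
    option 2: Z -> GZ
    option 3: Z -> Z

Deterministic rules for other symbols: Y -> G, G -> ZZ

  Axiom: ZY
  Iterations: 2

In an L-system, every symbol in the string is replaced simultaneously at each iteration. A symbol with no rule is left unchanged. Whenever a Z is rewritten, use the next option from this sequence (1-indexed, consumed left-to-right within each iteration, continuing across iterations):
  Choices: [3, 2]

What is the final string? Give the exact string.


Answer: GZZZ

Derivation:
Step 0: ZY
Step 1: ZG  (used choices [3])
Step 2: GZZZ  (used choices [2])


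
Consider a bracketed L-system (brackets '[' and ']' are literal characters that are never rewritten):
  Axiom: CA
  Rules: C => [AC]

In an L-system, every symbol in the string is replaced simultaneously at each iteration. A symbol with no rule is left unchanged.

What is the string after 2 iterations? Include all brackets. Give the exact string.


Step 0: CA
Step 1: [AC]A
Step 2: [A[AC]]A

Answer: [A[AC]]A


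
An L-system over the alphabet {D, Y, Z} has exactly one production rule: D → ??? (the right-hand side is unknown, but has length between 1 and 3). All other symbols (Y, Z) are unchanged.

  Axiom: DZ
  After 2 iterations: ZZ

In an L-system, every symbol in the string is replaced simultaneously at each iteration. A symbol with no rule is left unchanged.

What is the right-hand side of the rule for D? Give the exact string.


Trying D → Z:
  Step 0: DZ
  Step 1: ZZ
  Step 2: ZZ
Matches the given result.

Answer: Z


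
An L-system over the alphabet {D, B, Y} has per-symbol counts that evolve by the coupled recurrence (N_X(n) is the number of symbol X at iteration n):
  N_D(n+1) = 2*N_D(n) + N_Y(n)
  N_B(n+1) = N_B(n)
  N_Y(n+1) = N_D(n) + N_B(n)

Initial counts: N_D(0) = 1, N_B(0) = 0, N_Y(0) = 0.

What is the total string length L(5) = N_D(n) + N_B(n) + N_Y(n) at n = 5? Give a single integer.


Answer: 99

Derivation:
Step 0: N_D=1, N_B=0, N_Y=0, L=1
Step 1: N_D=2, N_B=0, N_Y=1, L=3
Step 2: N_D=5, N_B=0, N_Y=2, L=7
Step 3: N_D=12, N_B=0, N_Y=5, L=17
Step 4: N_D=29, N_B=0, N_Y=12, L=41
Step 5: N_D=70, N_B=0, N_Y=29, L=99


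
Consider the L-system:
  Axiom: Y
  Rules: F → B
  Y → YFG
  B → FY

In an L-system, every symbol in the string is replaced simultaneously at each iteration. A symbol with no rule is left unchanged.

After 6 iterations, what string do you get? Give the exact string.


Step 0: Y
Step 1: YFG
Step 2: YFGBG
Step 3: YFGBGFYG
Step 4: YFGBGFYGBYFGG
Step 5: YFGBGFYGBYFGGFYYFGBGG
Step 6: YFGBGFYGBYFGGFYYFGBGGBYFGYFGBGFYGG

Answer: YFGBGFYGBYFGGFYYFGBGGBYFGYFGBGFYGG


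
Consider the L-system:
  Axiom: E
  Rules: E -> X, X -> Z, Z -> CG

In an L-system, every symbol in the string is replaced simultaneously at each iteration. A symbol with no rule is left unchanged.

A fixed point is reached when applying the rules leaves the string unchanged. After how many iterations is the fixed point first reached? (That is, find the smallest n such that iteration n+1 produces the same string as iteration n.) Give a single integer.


Answer: 3

Derivation:
Step 0: E
Step 1: X
Step 2: Z
Step 3: CG
Step 4: CG  (unchanged — fixed point at step 3)


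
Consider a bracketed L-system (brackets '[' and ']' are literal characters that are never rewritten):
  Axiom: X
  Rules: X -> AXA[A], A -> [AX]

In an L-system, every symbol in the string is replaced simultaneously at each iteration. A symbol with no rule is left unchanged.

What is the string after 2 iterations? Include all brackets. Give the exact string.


Step 0: X
Step 1: AXA[A]
Step 2: [AX]AXA[A][AX][[AX]]

Answer: [AX]AXA[A][AX][[AX]]


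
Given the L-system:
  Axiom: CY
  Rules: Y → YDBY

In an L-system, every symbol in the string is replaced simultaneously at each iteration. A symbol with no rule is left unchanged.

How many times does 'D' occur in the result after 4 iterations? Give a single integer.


Answer: 15

Derivation:
Step 0: CY  (0 'D')
Step 1: CYDBY  (1 'D')
Step 2: CYDBYDBYDBY  (3 'D')
Step 3: CYDBYDBYDBYDBYDBYDBYDBY  (7 'D')
Step 4: CYDBYDBYDBYDBYDBYDBYDBYDBYDBYDBYDBYDBYDBYDBYDBY  (15 'D')


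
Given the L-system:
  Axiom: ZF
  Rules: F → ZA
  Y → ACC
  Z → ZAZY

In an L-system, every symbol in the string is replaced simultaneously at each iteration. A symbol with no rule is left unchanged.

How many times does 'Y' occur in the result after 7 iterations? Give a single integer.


Step 0: length=2, 'Y' count=0
Step 1: length=6, 'Y' count=1
Step 2: length=17, 'Y' count=3
Step 3: length=41, 'Y' count=6
Step 4: length=89, 'Y' count=12
Step 5: length=185, 'Y' count=24
Step 6: length=377, 'Y' count=48
Step 7: length=761, 'Y' count=96
Final string: ZAZYAZAZYACCAZAZYAZAZYACCACCAZAZYAZAZYACCAZAZYAZAZYACCACCACCAZAZYAZAZYACCAZAZYAZAZYACCACCAZAZYAZAZYACCAZAZYAZAZYACCACCACCACCAZAZYAZAZYACCAZAZYAZAZYACCACCAZAZYAZAZYACCAZAZYAZAZYACCACCACCAZAZYAZAZYACCAZAZYAZAZYACCACCAZAZYAZAZYACCAZAZYAZAZYACCACCACCACCACCAZAZYAZAZYACCAZAZYAZAZYACCACCAZAZYAZAZYACCAZAZYAZAZYACCACCACCAZAZYAZAZYACCAZAZYAZAZYACCACCAZAZYAZAZYACCAZAZYAZAZYACCACCACCACCAZAZYAZAZYACCAZAZYAZAZYACCACCAZAZYAZAZYACCAZAZYAZAZYACCACCACCAZAZYAZAZYACCAZAZYAZAZYACCACCAZAZYAZAZYACCAZAZYAZAZYACCACCACCACCACCACCZAZYAZAZYACCAZAZYAZAZYACCACCAZAZYAZAZYACCAZAZYAZAZYACCACCACCAZAZYAZAZYACCAZAZYAZAZYACCACCAZAZYAZAZYACCAZAZYAZAZYACCACCACCACCAZAZYAZAZYACCAZAZYAZAZYACCACCAZAZYAZAZYACCAZAZYAZAZYACCACCACCAZAZYAZAZYACCAZAZYAZAZYACCACCAZAZYAZAZYACCAZAZYAZAZYACCACCACCACCACCA

Answer: 96


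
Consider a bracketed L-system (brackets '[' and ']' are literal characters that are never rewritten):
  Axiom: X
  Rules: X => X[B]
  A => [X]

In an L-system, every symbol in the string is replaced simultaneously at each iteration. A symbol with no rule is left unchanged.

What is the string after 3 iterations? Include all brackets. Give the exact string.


Step 0: X
Step 1: X[B]
Step 2: X[B][B]
Step 3: X[B][B][B]

Answer: X[B][B][B]


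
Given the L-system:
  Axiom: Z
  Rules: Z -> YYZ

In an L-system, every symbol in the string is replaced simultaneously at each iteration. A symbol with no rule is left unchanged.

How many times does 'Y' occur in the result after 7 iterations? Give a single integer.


Step 0: Z  (0 'Y')
Step 1: YYZ  (2 'Y')
Step 2: YYYYZ  (4 'Y')
Step 3: YYYYYYZ  (6 'Y')
Step 4: YYYYYYYYZ  (8 'Y')
Step 5: YYYYYYYYYYZ  (10 'Y')
Step 6: YYYYYYYYYYYYZ  (12 'Y')
Step 7: YYYYYYYYYYYYYYZ  (14 'Y')

Answer: 14


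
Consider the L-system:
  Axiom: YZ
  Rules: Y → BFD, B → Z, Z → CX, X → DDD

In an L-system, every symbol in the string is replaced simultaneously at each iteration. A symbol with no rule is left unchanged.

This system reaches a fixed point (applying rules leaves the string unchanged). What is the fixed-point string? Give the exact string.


Step 0: YZ
Step 1: BFDCX
Step 2: ZFDCDDD
Step 3: CXFDCDDD
Step 4: CDDDFDCDDD
Step 5: CDDDFDCDDD  (unchanged — fixed point at step 4)

Answer: CDDDFDCDDD


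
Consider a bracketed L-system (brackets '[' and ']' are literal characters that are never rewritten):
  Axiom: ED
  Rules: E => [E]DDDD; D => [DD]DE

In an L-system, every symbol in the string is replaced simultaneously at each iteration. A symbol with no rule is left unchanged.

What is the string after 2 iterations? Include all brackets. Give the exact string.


Answer: [[E]DDDD][DD]DE[DD]DE[DD]DE[DD]DE[[DD]DE[DD]DE][DD]DE[E]DDDD

Derivation:
Step 0: ED
Step 1: [E]DDDD[DD]DE
Step 2: [[E]DDDD][DD]DE[DD]DE[DD]DE[DD]DE[[DD]DE[DD]DE][DD]DE[E]DDDD


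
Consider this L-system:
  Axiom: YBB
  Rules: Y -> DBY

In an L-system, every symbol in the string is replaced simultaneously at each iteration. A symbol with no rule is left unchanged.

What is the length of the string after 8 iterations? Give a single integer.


Step 0: length = 3
Step 1: length = 5
Step 2: length = 7
Step 3: length = 9
Step 4: length = 11
Step 5: length = 13
Step 6: length = 15
Step 7: length = 17
Step 8: length = 19

Answer: 19


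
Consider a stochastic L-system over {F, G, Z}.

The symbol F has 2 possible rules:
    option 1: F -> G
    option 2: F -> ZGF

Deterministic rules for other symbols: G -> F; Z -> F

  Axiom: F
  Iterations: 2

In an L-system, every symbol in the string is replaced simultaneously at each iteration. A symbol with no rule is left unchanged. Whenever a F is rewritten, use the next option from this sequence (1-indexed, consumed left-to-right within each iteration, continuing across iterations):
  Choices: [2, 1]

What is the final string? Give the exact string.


Answer: FFG

Derivation:
Step 0: F
Step 1: ZGF  (used choices [2])
Step 2: FFG  (used choices [1])


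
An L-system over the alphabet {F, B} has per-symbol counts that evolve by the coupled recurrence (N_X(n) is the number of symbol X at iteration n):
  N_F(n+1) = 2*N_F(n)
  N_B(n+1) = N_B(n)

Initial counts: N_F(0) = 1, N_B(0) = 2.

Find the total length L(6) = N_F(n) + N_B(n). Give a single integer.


Answer: 66

Derivation:
Step 0: N_F=1, N_B=2, L=3
Step 1: N_F=2, N_B=2, L=4
Step 2: N_F=4, N_B=2, L=6
Step 3: N_F=8, N_B=2, L=10
Step 4: N_F=16, N_B=2, L=18
Step 5: N_F=32, N_B=2, L=34
Step 6: N_F=64, N_B=2, L=66


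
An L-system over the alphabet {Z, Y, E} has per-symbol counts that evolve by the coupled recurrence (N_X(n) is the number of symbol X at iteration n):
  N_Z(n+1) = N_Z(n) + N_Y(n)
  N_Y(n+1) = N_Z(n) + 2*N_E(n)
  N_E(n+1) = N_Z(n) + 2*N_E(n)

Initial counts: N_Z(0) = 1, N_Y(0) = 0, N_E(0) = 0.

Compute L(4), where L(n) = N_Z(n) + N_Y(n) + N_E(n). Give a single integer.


Answer: 55

Derivation:
Step 0: N_Z=1, N_Y=0, N_E=0, L=1
Step 1: N_Z=1, N_Y=1, N_E=1, L=3
Step 2: N_Z=2, N_Y=3, N_E=3, L=8
Step 3: N_Z=5, N_Y=8, N_E=8, L=21
Step 4: N_Z=13, N_Y=21, N_E=21, L=55


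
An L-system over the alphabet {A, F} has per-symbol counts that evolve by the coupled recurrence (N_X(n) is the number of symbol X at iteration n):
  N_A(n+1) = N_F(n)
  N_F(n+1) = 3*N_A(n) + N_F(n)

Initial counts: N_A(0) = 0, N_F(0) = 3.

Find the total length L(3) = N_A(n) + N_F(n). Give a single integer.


Step 0: N_A=0, N_F=3, L=3
Step 1: N_A=3, N_F=3, L=6
Step 2: N_A=3, N_F=12, L=15
Step 3: N_A=12, N_F=21, L=33

Answer: 33


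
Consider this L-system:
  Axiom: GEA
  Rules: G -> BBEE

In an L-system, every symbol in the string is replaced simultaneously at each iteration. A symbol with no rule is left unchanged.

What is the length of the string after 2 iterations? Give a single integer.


Answer: 6

Derivation:
Step 0: length = 3
Step 1: length = 6
Step 2: length = 6


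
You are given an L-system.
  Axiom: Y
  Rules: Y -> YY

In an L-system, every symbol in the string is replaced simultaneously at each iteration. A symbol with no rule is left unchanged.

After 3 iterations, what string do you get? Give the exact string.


Step 0: Y
Step 1: YY
Step 2: YYYY
Step 3: YYYYYYYY

Answer: YYYYYYYY


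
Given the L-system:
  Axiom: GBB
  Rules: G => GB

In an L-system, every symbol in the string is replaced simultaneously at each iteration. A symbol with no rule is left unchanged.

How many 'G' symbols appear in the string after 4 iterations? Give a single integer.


Step 0: GBB  (1 'G')
Step 1: GBBB  (1 'G')
Step 2: GBBBB  (1 'G')
Step 3: GBBBBB  (1 'G')
Step 4: GBBBBBB  (1 'G')

Answer: 1


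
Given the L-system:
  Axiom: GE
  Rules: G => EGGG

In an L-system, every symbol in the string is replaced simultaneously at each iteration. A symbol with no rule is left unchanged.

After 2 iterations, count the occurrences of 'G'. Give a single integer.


Step 0: GE  (1 'G')
Step 1: EGGGE  (3 'G')
Step 2: EEGGGEGGGEGGGE  (9 'G')

Answer: 9


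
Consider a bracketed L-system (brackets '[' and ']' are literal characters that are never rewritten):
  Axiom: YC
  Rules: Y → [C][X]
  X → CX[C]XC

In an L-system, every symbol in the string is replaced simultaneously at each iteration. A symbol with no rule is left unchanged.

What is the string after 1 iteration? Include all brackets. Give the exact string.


Answer: [C][X]C

Derivation:
Step 0: YC
Step 1: [C][X]C


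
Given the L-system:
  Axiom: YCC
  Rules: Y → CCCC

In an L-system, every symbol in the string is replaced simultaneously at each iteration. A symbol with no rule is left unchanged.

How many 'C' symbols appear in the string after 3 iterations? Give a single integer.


Step 0: YCC  (2 'C')
Step 1: CCCCCC  (6 'C')
Step 2: CCCCCC  (6 'C')
Step 3: CCCCCC  (6 'C')

Answer: 6


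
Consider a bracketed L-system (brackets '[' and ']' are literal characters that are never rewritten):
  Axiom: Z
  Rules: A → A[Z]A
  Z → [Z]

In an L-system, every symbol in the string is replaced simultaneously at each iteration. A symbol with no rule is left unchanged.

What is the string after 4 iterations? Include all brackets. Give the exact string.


Answer: [[[[Z]]]]

Derivation:
Step 0: Z
Step 1: [Z]
Step 2: [[Z]]
Step 3: [[[Z]]]
Step 4: [[[[Z]]]]


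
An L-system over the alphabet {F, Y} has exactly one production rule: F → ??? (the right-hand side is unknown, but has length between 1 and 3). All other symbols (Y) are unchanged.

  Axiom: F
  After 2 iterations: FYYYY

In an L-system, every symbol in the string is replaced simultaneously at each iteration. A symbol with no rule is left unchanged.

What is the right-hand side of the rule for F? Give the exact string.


Answer: FYY

Derivation:
Trying F → FYY:
  Step 0: F
  Step 1: FYY
  Step 2: FYYYY
Matches the given result.


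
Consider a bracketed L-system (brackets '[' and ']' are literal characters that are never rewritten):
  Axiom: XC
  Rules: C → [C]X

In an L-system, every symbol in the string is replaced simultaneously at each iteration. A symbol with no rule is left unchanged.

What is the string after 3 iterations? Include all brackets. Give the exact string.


Answer: X[[[C]X]X]X

Derivation:
Step 0: XC
Step 1: X[C]X
Step 2: X[[C]X]X
Step 3: X[[[C]X]X]X


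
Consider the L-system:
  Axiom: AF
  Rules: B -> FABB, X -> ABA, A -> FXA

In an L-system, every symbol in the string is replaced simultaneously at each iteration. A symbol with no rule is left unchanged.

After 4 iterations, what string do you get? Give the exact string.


Step 0: AF
Step 1: FXAF
Step 2: FABAFXAF
Step 3: FFXAFABBFXAFABAFXAF
Step 4: FFABAFXAFFXAFABBFABBFABAFXAFFXAFABBFXAFABAFXAF

Answer: FFABAFXAFFXAFABBFABBFABAFXAFFXAFABBFXAFABAFXAF


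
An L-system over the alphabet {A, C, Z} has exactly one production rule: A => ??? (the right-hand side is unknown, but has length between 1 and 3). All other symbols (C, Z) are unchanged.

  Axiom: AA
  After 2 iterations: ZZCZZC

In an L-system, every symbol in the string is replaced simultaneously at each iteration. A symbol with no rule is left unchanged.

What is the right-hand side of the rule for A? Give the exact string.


Answer: ZZC

Derivation:
Trying A => ZZC:
  Step 0: AA
  Step 1: ZZCZZC
  Step 2: ZZCZZC
Matches the given result.


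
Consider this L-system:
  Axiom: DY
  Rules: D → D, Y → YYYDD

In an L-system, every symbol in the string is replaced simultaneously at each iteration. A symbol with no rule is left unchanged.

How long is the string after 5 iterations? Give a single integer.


Answer: 486

Derivation:
Step 0: length = 2
Step 1: length = 6
Step 2: length = 18
Step 3: length = 54
Step 4: length = 162
Step 5: length = 486


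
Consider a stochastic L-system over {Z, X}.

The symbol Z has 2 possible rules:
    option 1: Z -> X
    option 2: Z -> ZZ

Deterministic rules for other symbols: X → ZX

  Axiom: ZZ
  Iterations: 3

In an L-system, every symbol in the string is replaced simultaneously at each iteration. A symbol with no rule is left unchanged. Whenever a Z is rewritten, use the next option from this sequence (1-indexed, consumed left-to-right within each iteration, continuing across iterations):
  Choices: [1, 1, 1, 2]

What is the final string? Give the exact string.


Step 0: ZZ
Step 1: XX  (used choices [1, 1])
Step 2: ZXZX  (used choices [])
Step 3: XZXZZZX  (used choices [1, 2])

Answer: XZXZZZX


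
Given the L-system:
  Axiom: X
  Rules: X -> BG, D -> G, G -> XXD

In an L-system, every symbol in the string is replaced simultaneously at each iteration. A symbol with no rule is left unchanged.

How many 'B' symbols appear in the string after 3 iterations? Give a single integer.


Answer: 3

Derivation:
Step 0: X  (0 'B')
Step 1: BG  (1 'B')
Step 2: BXXD  (1 'B')
Step 3: BBGBGG  (3 'B')


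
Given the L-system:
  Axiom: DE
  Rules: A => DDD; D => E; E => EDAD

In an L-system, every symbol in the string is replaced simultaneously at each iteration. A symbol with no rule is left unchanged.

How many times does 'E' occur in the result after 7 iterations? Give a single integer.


Step 0: length=2, 'E' count=1
Step 1: length=5, 'E' count=2
Step 2: length=13, 'E' count=4
Step 3: length=29, 'E' count=11
Step 4: length=70, 'E' count=25
Step 5: length=167, 'E' count=59
Step 6: length=394, 'E' count=142
Step 7: length=938, 'E' count=335
Final string: EDADEDDDEEDADEEEEDADEDADEDDDEEDADEDADEDADEDADEDDDEEDADEDDDEEDADEEEEDADEDADEDDDEEDADEDDDEEDADEDDDEEDADEDDDEEDADEEEEDADEDADEDDDEEDADEEEEDADEDADEDDDEEDADEDADEDADEDADEDDDEEDADEDDDEEDADEEEEDADEDADEDDDEEDADEEEEDADEDADEDDDEEDADEEEEDADEDADEDDDEEDADEEEEDADEDADEDDDEEDADEDADEDADEDADEDDDEEDADEDDDEEDADEEEEDADEDADEDDDEEDADEDADEDADEDADEDDDEEDADEDDDEEDADEEEEDADEDADEDDDEEDADEDDDEEDADEDDDEEDADEDDDEEDADEEEEDADEDADEDDDEEDADEEEEDADEDADEDDDEEDADEDADEDADEDADEDDDEEDADEDDDEEDADEEEEDADEDADEDDDEEDADEEEEDADEDADEDDDEEDADEEEEDADEDADEDDDEEDADEEEEDADEDADEDDDEEDADEDADEDADEDADEDDDEEDADEDDDEEDADEEEEDADEDADEDDDEEDADEDADEDADEDADEDDDEEDADEDDDEEDADEEEEDADEDADEDDDEEDADEDDDEEDADEDDDEEDADEDDDEEDADEEEEDADEDADEDDDEEDADEEEEDADEDADEDDDEEDADEDADEDADEDADEDDDEEDADEDDDEEDADEEEEDADEDADEDDDEEDADEDADEDADEDADEDDDEEDADEDDDEEDADEEEEDADEDADEDDDEEDADEDADEDADEDADEDDDEEDADEDDDEEDADEEEEDADEDADEDDDEEDADEDADEDADEDADEDDDEEDADEDDDEEDADEEEEDADEDADEDDDEEDADEDDDEEDADEDDDEEDADEDDDEEDADEEEEDAD

Answer: 335


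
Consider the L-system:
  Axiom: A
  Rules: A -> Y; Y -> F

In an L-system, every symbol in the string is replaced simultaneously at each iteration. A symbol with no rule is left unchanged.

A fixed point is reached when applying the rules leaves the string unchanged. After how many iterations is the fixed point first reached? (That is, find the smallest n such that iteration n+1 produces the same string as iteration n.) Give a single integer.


Answer: 2

Derivation:
Step 0: A
Step 1: Y
Step 2: F
Step 3: F  (unchanged — fixed point at step 2)


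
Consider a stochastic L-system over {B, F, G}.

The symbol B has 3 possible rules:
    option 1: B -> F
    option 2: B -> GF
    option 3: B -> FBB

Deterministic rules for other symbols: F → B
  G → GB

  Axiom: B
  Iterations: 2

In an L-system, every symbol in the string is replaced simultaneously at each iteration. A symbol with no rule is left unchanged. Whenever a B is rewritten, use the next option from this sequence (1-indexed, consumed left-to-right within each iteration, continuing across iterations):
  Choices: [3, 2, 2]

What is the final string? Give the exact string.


Answer: BGFGF

Derivation:
Step 0: B
Step 1: FBB  (used choices [3])
Step 2: BGFGF  (used choices [2, 2])


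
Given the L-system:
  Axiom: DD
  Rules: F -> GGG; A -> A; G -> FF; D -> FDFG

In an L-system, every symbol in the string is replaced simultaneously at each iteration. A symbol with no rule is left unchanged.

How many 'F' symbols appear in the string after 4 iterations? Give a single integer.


Answer: 56

Derivation:
Step 0: DD  (0 'F')
Step 1: FDFGFDFG  (4 'F')
Step 2: GGGFDFGGGGFFGGGFDFGGGGFF  (8 'F')
Step 3: FFFFFFGGGFDFGGGGFFFFFFFFGGGGGGFFFFFFGGGFDFGGGGFFFFFFFFGGGGGG  (32 'F')
Step 4: GGGGGGGGGGGGGGGGGGFFFFFFGGGFDFGGGGFFFFFFFFGGGGGGGGGGGGGGGGGGGGGGGGFFFFFFFFFFFFGGGGGGGGGGGGGGGGGGFFFFFFGGGFDFGGGGFFFFFFFFGGGGGGGGGGGGGGGGGGGGGGGGFFFFFFFFFFFF  (56 'F')


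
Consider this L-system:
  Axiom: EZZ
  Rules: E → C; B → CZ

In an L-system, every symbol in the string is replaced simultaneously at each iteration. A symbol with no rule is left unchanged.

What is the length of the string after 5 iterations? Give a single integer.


Answer: 3

Derivation:
Step 0: length = 3
Step 1: length = 3
Step 2: length = 3
Step 3: length = 3
Step 4: length = 3
Step 5: length = 3


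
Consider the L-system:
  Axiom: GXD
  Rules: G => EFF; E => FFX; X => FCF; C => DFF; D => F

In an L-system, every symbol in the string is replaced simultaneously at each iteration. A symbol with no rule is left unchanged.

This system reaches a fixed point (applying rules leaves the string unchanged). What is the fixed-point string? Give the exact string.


Answer: FFFFFFFFFFFFFFF

Derivation:
Step 0: GXD
Step 1: EFFFCFF
Step 2: FFXFFFDFFFF
Step 3: FFFCFFFFFFFFF
Step 4: FFFDFFFFFFFFFFF
Step 5: FFFFFFFFFFFFFFF
Step 6: FFFFFFFFFFFFFFF  (unchanged — fixed point at step 5)


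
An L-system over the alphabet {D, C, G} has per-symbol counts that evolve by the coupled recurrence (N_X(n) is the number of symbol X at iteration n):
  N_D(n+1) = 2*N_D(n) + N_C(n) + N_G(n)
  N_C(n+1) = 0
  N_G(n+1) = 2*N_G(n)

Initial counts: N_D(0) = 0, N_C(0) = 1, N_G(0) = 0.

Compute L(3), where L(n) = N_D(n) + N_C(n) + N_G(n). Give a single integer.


Step 0: N_D=0, N_C=1, N_G=0, L=1
Step 1: N_D=1, N_C=0, N_G=0, L=1
Step 2: N_D=2, N_C=0, N_G=0, L=2
Step 3: N_D=4, N_C=0, N_G=0, L=4

Answer: 4


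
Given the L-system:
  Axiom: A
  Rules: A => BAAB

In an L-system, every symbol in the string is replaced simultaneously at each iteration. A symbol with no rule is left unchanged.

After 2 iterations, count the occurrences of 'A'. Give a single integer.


Step 0: A  (1 'A')
Step 1: BAAB  (2 'A')
Step 2: BBAABBAABB  (4 'A')

Answer: 4


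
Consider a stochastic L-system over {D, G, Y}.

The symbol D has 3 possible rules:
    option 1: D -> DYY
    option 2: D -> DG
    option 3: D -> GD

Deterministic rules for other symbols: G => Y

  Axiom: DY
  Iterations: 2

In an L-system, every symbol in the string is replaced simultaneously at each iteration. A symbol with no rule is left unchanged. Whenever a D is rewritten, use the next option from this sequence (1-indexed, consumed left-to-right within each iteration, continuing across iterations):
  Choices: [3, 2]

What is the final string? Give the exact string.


Answer: YDGY

Derivation:
Step 0: DY
Step 1: GDY  (used choices [3])
Step 2: YDGY  (used choices [2])


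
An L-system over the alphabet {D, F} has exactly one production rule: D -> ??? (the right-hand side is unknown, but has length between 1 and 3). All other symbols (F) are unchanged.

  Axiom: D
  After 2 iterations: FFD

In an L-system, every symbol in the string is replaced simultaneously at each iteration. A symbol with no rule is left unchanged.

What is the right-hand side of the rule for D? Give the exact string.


Trying D -> FD:
  Step 0: D
  Step 1: FD
  Step 2: FFD
Matches the given result.

Answer: FD


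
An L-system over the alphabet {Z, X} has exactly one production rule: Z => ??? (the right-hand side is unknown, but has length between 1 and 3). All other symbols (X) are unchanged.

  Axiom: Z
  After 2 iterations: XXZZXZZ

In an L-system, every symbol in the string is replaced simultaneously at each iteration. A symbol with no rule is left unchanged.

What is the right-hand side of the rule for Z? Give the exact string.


Answer: XZZ

Derivation:
Trying Z => XZZ:
  Step 0: Z
  Step 1: XZZ
  Step 2: XXZZXZZ
Matches the given result.


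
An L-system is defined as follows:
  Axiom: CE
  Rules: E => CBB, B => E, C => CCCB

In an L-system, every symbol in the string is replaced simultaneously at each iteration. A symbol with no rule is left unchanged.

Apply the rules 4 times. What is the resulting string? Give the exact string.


Step 0: CE
Step 1: CCCBCBB
Step 2: CCCBCCCBCCCBECCCBEE
Step 3: CCCBCCCBCCCBECCCBCCCBCCCBECCCBCCCBCCCBECBBCCCBCCCBCCCBECBBCBB
Step 4: CCCBCCCBCCCBECCCBCCCBCCCBECCCBCCCBCCCBECBBCCCBCCCBCCCBECCCBCCCBCCCBECCCBCCCBCCCBECBBCCCBCCCBCCCBECCCBCCCBCCCBECCCBCCCBCCCBECBBCCCBEECCCBCCCBCCCBECCCBCCCBCCCBECCCBCCCBCCCBECBBCCCBEECCCBEE

Answer: CCCBCCCBCCCBECCCBCCCBCCCBECCCBCCCBCCCBECBBCCCBCCCBCCCBECCCBCCCBCCCBECCCBCCCBCCCBECBBCCCBCCCBCCCBECCCBCCCBCCCBECCCBCCCBCCCBECBBCCCBEECCCBCCCBCCCBECCCBCCCBCCCBECCCBCCCBCCCBECBBCCCBEECCCBEE


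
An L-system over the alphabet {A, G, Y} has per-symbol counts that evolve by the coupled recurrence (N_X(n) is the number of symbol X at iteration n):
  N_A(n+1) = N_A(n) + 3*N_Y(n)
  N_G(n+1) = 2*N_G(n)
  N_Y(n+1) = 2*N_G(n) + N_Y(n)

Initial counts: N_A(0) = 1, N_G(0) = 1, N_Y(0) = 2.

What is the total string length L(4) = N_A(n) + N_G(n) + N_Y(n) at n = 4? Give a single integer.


Answer: 139

Derivation:
Step 0: N_A=1, N_G=1, N_Y=2, L=4
Step 1: N_A=7, N_G=2, N_Y=4, L=13
Step 2: N_A=19, N_G=4, N_Y=8, L=31
Step 3: N_A=43, N_G=8, N_Y=16, L=67
Step 4: N_A=91, N_G=16, N_Y=32, L=139


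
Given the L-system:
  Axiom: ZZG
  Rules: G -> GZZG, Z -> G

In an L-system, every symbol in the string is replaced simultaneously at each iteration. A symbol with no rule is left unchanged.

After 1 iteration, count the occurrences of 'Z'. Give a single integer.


Step 0: ZZG  (2 'Z')
Step 1: GGGZZG  (2 'Z')

Answer: 2


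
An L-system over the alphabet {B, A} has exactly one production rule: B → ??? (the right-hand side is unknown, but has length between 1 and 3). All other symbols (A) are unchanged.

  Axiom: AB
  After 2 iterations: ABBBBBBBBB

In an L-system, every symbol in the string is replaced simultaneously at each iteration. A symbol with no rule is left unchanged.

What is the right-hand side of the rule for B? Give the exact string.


Answer: BBB

Derivation:
Trying B → BBB:
  Step 0: AB
  Step 1: ABBB
  Step 2: ABBBBBBBBB
Matches the given result.


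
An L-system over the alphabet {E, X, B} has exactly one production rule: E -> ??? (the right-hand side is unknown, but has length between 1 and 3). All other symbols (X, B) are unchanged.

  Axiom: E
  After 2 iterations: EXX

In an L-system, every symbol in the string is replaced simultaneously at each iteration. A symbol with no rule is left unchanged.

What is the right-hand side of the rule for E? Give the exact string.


Answer: EX

Derivation:
Trying E -> EX:
  Step 0: E
  Step 1: EX
  Step 2: EXX
Matches the given result.


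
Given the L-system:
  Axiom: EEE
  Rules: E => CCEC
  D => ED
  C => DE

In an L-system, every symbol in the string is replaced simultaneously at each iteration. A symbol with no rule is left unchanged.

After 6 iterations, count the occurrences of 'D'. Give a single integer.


Final string: EDCCECEDCCECDEDECCECDEEDCCECDEDECCECDECCECEDCCECEDDEDECCECDECCECEDDEDECCECDEEDCCECEDCCECDEDECCECDEEDCCECCCECEDDEDECCECDEEDCCECEDCCECDEDECCECDEEDCCECDEDECCECDECCECEDCCECEDDEDECCECDECCECEDDEDECCECDEEDCCECEDCCECDEDECCECDEEDCCECCCECEDDEDECCECDEDEDECCECDECCECEDEDCCECEDCCECDEDECCECDEEDCCECDEDECCECDECCECEDEDCCECEDCCECDEDECCECDEEDCCECCCECEDDEDECCECDECCECEDDEDECCECDEEDCCECEDCCECDEDECCECDEEDCCECCCECEDDEDECCECDEDEDECCECDECCECEDEDCCECEDCCECDEDECCECDEEDCCECEDCCECEDCCECDEDECCECDEEDCCECDEDECCECDECCECEDCCECEDDEDECCECDECCECEDDEDECCECDEEDCCECEDCCECDEDECCECDEEDCCECCCECEDDEDECCECDEEDCCECEDCCECDEDECCECDEEDCCECDEDECCECDECCECEDCCECEDDEDECCECDECCECEDDEDECCECDEEDCCECEDCCECDEDECCECDEEDCCECCCECEDDEDECCECDEEDCCECEDCCECDEDECCECDEEDCCECDEDECCECDECCECEDCCECEDDEDECCECDECCECEDDEDECCECDEEDCCECEDCCECDEDECCECDEEDCCECCCECEDDEDECCECDEDEDECCECDECCECEDEDCCECEDCCECDEDECCECDEEDCCECDEDECCECDECCECEDEDCCECEDCCECDEDECCECDEEDCCECCCECEDDEDECCECDECCECEDDEDECCECDEEDCCECEDCCECDEDECCECDEEDCCECCCECEDDEDECCECDEDEDECCECDECCECEDEDCCECEDCCECDEDECCECDEEDCCECEDCCECEDCCECDEDECCECDEEDCCECDEDECCECDECCECEDCCECEDDEDECCECDECCECEDDEDECCECDEEDCCECEDCCECDEDECCECDEEDCCECCCECEDDEDECCECDEEDCCECEDCCECDEDECCECDEEDCCECDEDECCECDECCECEDCCECEDDEDECCECDECCECEDDEDECCECDEEDCCECEDCCECDEDECCECDEEDCCECCCECEDDEDECCECDEEDCCECEDCCECDEDECCECDEEDCCECDEDECCECDECCECEDCCECEDDEDECCECDECCECEDDEDECCECDEEDCCECEDCCECDEDECCECDEEDCCECCCECEDDEDECCECDEDEDECCECDECCECEDEDCCECEDCCECDEDECCECDEEDCCECDEDECCECDECCECEDEDCCECEDCCECDEDECCECDEEDCCECCCECEDDEDECCECDECCECEDDEDECCECDEEDCCECEDCCECDEDECCECDEEDCCECCCECEDDEDECCECDEDEDECCECDECCECEDEDCCECEDCCECDEDECCECDEEDCCECEDCCECEDCCECDEDECCECDEEDCCECDEDECCECDECCECEDCCECEDDEDECCECDECCECEDDEDECCECDEEDCCECEDCCECDEDECCECDEEDCCECCCECEDDEDECCECDE
Count of 'D': 396

Answer: 396


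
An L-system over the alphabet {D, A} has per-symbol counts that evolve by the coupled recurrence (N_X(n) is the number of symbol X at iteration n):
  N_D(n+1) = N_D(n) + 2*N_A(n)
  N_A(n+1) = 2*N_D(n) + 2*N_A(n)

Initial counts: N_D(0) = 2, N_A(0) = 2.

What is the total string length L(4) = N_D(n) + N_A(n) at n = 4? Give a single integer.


Answer: 634

Derivation:
Step 0: N_D=2, N_A=2, L=4
Step 1: N_D=6, N_A=8, L=14
Step 2: N_D=22, N_A=28, L=50
Step 3: N_D=78, N_A=100, L=178
Step 4: N_D=278, N_A=356, L=634


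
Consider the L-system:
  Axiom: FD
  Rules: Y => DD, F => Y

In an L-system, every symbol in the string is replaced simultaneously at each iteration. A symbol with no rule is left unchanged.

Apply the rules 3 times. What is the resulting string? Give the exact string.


Answer: DDD

Derivation:
Step 0: FD
Step 1: YD
Step 2: DDD
Step 3: DDD


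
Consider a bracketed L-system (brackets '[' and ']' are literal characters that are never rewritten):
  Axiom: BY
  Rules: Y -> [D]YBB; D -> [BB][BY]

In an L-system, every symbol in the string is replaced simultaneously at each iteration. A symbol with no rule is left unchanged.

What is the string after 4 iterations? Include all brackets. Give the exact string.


Step 0: BY
Step 1: B[D]YBB
Step 2: B[[BB][BY]][D]YBBBB
Step 3: B[[BB][B[D]YBB]][[BB][BY]][D]YBBBBBB
Step 4: B[[BB][B[[BB][BY]][D]YBBBB]][[BB][B[D]YBB]][[BB][BY]][D]YBBBBBBBB

Answer: B[[BB][B[[BB][BY]][D]YBBBB]][[BB][B[D]YBB]][[BB][BY]][D]YBBBBBBBB


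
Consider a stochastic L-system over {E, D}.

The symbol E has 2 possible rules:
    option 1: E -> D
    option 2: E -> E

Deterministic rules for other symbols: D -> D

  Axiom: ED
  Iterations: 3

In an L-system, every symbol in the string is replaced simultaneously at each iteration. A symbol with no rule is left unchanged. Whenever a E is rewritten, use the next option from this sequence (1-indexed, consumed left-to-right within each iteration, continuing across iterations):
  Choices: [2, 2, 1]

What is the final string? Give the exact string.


Answer: DD

Derivation:
Step 0: ED
Step 1: ED  (used choices [2])
Step 2: ED  (used choices [2])
Step 3: DD  (used choices [1])


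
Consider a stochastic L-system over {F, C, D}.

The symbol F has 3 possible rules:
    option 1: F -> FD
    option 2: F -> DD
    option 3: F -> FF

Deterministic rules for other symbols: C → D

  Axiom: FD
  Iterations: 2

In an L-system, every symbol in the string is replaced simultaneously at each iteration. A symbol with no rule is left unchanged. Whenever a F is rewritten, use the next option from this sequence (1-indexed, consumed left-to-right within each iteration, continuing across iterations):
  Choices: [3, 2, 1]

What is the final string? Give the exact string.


Answer: DDFDD

Derivation:
Step 0: FD
Step 1: FFD  (used choices [3])
Step 2: DDFDD  (used choices [2, 1])


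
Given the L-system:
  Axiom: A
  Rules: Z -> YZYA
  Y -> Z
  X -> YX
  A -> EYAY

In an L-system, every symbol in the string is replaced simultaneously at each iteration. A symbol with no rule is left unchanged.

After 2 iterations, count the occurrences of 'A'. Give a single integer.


Step 0: A  (1 'A')
Step 1: EYAY  (1 'A')
Step 2: EZEYAYZ  (1 'A')

Answer: 1


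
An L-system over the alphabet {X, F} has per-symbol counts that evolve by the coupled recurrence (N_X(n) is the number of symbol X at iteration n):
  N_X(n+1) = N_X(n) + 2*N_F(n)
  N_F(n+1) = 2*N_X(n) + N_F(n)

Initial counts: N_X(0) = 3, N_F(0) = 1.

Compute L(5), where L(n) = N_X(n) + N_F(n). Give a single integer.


Step 0: N_X=3, N_F=1, L=4
Step 1: N_X=5, N_F=7, L=12
Step 2: N_X=19, N_F=17, L=36
Step 3: N_X=53, N_F=55, L=108
Step 4: N_X=163, N_F=161, L=324
Step 5: N_X=485, N_F=487, L=972

Answer: 972


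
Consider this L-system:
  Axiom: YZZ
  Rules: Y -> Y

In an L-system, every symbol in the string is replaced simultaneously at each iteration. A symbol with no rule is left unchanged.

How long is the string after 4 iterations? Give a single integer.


Answer: 3

Derivation:
Step 0: length = 3
Step 1: length = 3
Step 2: length = 3
Step 3: length = 3
Step 4: length = 3


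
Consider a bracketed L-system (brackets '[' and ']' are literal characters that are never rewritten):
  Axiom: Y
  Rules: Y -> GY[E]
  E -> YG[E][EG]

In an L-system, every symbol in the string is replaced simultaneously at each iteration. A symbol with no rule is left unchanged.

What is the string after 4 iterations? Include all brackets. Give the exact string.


Step 0: Y
Step 1: GY[E]
Step 2: GGY[E][YG[E][EG]]
Step 3: GGGY[E][YG[E][EG]][GY[E]G[YG[E][EG]][YG[E][EG]G]]
Step 4: GGGGY[E][YG[E][EG]][GY[E]G[YG[E][EG]][YG[E][EG]G]][GGY[E][YG[E][EG]]G[GY[E]G[YG[E][EG]][YG[E][EG]G]][GY[E]G[YG[E][EG]][YG[E][EG]G]G]]

Answer: GGGGY[E][YG[E][EG]][GY[E]G[YG[E][EG]][YG[E][EG]G]][GGY[E][YG[E][EG]]G[GY[E]G[YG[E][EG]][YG[E][EG]G]][GY[E]G[YG[E][EG]][YG[E][EG]G]G]]


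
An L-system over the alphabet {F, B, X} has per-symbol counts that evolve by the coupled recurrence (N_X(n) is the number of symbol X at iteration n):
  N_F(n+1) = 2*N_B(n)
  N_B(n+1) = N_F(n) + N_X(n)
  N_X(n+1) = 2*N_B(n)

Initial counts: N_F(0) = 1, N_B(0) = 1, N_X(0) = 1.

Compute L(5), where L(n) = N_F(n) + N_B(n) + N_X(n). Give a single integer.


Step 0: N_F=1, N_B=1, N_X=1, L=3
Step 1: N_F=2, N_B=2, N_X=2, L=6
Step 2: N_F=4, N_B=4, N_X=4, L=12
Step 3: N_F=8, N_B=8, N_X=8, L=24
Step 4: N_F=16, N_B=16, N_X=16, L=48
Step 5: N_F=32, N_B=32, N_X=32, L=96

Answer: 96


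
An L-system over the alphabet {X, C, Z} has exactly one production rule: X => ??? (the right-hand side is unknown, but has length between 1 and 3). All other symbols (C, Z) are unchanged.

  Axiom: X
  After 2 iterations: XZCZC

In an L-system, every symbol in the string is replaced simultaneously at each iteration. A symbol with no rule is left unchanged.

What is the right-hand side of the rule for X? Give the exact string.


Trying X => XZC:
  Step 0: X
  Step 1: XZC
  Step 2: XZCZC
Matches the given result.

Answer: XZC


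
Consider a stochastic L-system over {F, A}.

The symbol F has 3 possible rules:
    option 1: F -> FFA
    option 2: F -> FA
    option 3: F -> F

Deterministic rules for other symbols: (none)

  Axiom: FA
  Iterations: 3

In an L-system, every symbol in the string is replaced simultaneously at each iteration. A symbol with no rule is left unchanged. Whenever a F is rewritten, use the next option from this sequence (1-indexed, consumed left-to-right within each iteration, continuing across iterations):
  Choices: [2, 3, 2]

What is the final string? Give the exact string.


Answer: FAAA

Derivation:
Step 0: FA
Step 1: FAA  (used choices [2])
Step 2: FAA  (used choices [3])
Step 3: FAAA  (used choices [2])


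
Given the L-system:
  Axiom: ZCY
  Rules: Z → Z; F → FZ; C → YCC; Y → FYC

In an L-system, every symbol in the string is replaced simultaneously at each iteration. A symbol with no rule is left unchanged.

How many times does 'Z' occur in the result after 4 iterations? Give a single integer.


Step 0: ZCY  (1 'Z')
Step 1: ZYCCFYC  (1 'Z')
Step 2: ZFYCYCCYCCFZFYCYCC  (2 'Z')
Step 3: ZFZFYCYCCFYCYCCYCCFYCYCCYCCFZZFZFYCYCCFYCYCCYCC  (5 'Z')
Step 4: ZFZZFZFYCYCCFYCYCCYCCFZFYCYCCFYCYCCYCCFYCYCCYCCFZFYCYCCFYCYCCYCCFYCYCCYCCFZZZFZZFZFYCYCCFYCYCCYCCFZFYCYCCFYCYCCYCCFYCYCCYCC  (13 'Z')

Answer: 13


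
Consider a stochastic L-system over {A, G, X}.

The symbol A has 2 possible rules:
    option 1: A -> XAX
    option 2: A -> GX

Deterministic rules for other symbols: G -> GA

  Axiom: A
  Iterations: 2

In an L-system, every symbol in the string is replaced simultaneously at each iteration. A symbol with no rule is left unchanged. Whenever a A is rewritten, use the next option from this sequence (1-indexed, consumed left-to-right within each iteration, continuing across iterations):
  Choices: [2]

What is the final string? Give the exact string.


Step 0: A
Step 1: GX  (used choices [2])
Step 2: GAX  (used choices [])

Answer: GAX


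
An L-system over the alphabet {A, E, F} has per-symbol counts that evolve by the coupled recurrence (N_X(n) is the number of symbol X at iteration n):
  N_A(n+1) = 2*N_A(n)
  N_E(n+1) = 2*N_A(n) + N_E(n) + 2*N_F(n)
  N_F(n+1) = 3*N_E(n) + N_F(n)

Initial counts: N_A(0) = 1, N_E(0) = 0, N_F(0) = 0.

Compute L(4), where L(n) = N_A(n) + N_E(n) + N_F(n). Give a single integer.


Answer: 208

Derivation:
Step 0: N_A=1, N_E=0, N_F=0, L=1
Step 1: N_A=2, N_E=2, N_F=0, L=4
Step 2: N_A=4, N_E=6, N_F=6, L=16
Step 3: N_A=8, N_E=26, N_F=24, L=58
Step 4: N_A=16, N_E=90, N_F=102, L=208


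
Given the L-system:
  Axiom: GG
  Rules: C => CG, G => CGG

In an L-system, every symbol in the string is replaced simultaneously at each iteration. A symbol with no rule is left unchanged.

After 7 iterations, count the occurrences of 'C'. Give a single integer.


Final string: CGCGGCGCGGCGGCGCGGCGCGGCGGCGCGGCGGCGCGGCGCGGCGGCGCGGCGCGGCGGCGCGGCGGCGCGGCGCGGCGGCGCGGCGGCGCGGCGCGGCGGCGCGGCGCGGCGGCGCGGCGGCGCGGCGCGGCGGCGCGGCGCGGCGGCGCGGCGGCGCGGCGCGGCGGCGCGGCGGCGCGGCGCGGCGGCGCGGCGCGGCGGCGCGGCGGCGCGGCGCGGCGGCGCGGCGGCGCGGCGCGGCGGCGCGGCGCGGCGGCGCGGCGGCGCGGCGCGGCGGCGCGGCGCGGCGGCGCGGCGGCGCGGCGCGGCGGCGCGGCGGCGCGGCGCGGCGGCGCGGCGCGGCGGCGCGGCGGCGCGGCGCGGCGGCGCGGCGCGGCGGCGCGGCGGCGCGGCGCGGCGGCGCGGCGGCGCGGCGCGGCGGCGCGGCGCGGCGGCGCGGCGGCGCGGCGCGGCGGCGCGGCGGCGCGGCGCGGCGGCGCGGCGCGGCGGCGCGGCGGCGCGGCGCGGCGGCGCGGCGCGGCGGCGCGGCGGCGCGGCGCGGCGGCGCGGCGGCGCGGCGCGGCGGCGCGGCGCGGCGGCGCGGCGGCGCGGCGCGGCGGCGCGGCGGCGCGGCGCGGCGGCGCGGCGCGGCGGCGCGGCGGCGCGGCGCGGCGGCGCGGCGCGGCGGCGCGGCGGCGCGGCGCGGCGGCGCGGCGGCGCGGCGCGGCGGCGCGGCGCGGCGGCGCGGCGGCGCGGCGCGGCGGCGCGGCGCGGCGGCGCGGCGGCGCGGCGCGGCGGCGCGGCGGCGCGGCGCGGCGGCGCGGCGCGGCGGCGCGGCGGCGCGGCGCGGCGGCGCGGCGGCGCGGCGCGGCGGCGCGGCGCGGCGGCGCGGCGGCGCGGCGCGGCGGCGCGGCGCGGCGGCGCGGCGGCGCGGCGCGGCGGCGCGGCGGCGCGGCGCGGCGGCGCGGCGCGGCGGCGCGGCGGCGCGGCGCGGCGGCGCGGCGGCGCGGCGCGGCGGCGCGGCGCGGCGGCGCGGCGGCGCGGCGCGGCGGCGCGGCGCGGCGGCGCGGCGGCGCGGCGCGGCGGCGCGGCGGCGCGGCGCGGCGGCGCGGCGCGGCGGCGCGGCGGCGCGGCGCGGCGGCGCGGCGCGGCGGCGCGGCGGCGCGGCGCGGCGGCGCGGCGGCGCGGCGCGGCGGCGCGGCGCGGCGGCGCGGCGGCGCGGCGCGGCGGCGCGGCGGCGCGGCGCGGCGGCGCGGCGCGGCGGCGCGGCGGCGCGGCGCGGCGGCGCGGCGCGGCGGCGCGGCGGCGCGGCGCGGCGGCGCGGCGGCGCGGCGCGGCGGCGCGGCGCGGCGGCGCGGCGGCGCGGCGCGGCGGCGCGGCGCGGCGGCGCGGCGGCGCGGCGCGGCGGCGCGGCGGCGCGGCGCGGCGGCGCGGCGCGGCGGCGCGGCGGCGCGGCGCGGCGGCGCGGCGGCGCGGCGCGGCGGCGCGGCGCGGCGGCGCGGCGGCGCGGCGCGGCGGCGCGGCGCGGCGGCGCGGCGGCGCGGCGCGGCGGCGCGGCGGCGCGGCGCGGCGGCGCGGCGCGGCGGCGCGGCGGCGCGGCGCGGCGGCGCGGCGGCGCGGCGCGGCGGCGCGGCGCGGCGGCGCGGCGGCGCGGCGCGGCGGCGCGGCGCGGCGGCGCGGCGGCGCGGCGCGGCGGCGCGGCGGCGCGGCGCGGCGGCGCGGCGCGGCGGCGCGGCGGCGCGGCGCGGCGGCGCGGCGCGGCGGCGCGGCGGCGCGGCGCGGCGGCGCGGCGGCGCGGCGCGGCGGCGCGGCGCGGCGGCGCGGCGGCGCGGCGCGGCGGCGCGGCGGCGCGGCGCGGCGGCGCGGCGCGGCGGCGCGGCGGCGCGGCGCGGCGGCGCGGCGCGGCGGCGCGGCGGCGCGGCGCGGCGGCGCGGCGGCGCGGCGCGGCGGCGCGGCGCGGCGGCGCGGCGGCGCGGCGCGGCGGCGCGGCGG
Count of 'C': 754

Answer: 754


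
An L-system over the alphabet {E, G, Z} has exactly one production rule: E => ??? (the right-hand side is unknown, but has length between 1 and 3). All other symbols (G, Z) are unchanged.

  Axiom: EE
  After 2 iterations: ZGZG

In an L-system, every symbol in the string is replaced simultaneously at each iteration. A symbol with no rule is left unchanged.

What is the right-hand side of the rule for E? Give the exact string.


Trying E => ZG:
  Step 0: EE
  Step 1: ZGZG
  Step 2: ZGZG
Matches the given result.

Answer: ZG
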